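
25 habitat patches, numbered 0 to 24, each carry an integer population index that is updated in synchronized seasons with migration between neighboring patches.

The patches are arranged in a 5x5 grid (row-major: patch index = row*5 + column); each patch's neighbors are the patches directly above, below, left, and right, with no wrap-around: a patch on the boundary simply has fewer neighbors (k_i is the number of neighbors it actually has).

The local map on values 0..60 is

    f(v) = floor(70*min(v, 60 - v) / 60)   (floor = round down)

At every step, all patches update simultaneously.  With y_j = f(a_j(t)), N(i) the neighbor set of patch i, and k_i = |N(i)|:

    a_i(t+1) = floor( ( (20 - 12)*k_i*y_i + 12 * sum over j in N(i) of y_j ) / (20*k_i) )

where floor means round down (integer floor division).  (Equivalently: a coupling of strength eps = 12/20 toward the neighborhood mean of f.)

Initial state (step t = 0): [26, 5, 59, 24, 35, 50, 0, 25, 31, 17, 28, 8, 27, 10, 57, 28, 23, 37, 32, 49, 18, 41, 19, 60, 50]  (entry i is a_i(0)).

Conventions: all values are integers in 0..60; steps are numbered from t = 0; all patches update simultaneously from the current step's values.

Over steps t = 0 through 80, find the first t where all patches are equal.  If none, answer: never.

Simulating step by step:
t=0: [26, 5, 59, 24, 35, 50, 0, 25, 31, 17, 28, 8, 27, 10, 57, 28, 23, 37, 32, 49, 18, 41, 19, 60, 50]  (not all equal)
t=1: [16, 8, 12, 23, 25, 16, 8, 21, 26, 20, 23, 16, 23, 19, 9, 28, 23, 27, 20, 14, 24, 22, 18, 13, 8]  (not all equal)
t=2: [15, 11, 17, 25, 26, 17, 13, 21, 26, 23, 24, 20, 24, 22, 16, 28, 26, 26, 21, 14, 28, 25, 22, 16, 12]  (not all equal)
t=3: [16, 15, 20, 27, 28, 19, 17, 23, 27, 26, 26, 24, 26, 25, 20, 30, 29, 28, 22, 17, 31, 29, 25, 19, 15]  (not all equal)
t=4: [18, 18, 24, 29, 31, 22, 21, 25, 29, 29, 29, 28, 29, 27, 24, 33, 32, 30, 25, 20, 33, 32, 29, 23, 19]  (not all equal)
t=5: [22, 23, 27, 32, 33, 25, 25, 29, 32, 32, 30, 31, 32, 30, 28, 31, 32, 33, 28, 25, 31, 32, 31, 27, 23]  (not all equal)
t=6: [26, 27, 30, 31, 31, 29, 29, 31, 32, 31, 33, 32, 32, 33, 32, 33, 32, 31, 31, 29, 32, 32, 32, 30, 28]  (not all equal)
t=7: [31, 32, 33, 33, 33, 32, 32, 33, 32, 32, 31, 32, 32, 31, 32, 31, 32, 32, 33, 32, 31, 32, 32, 33, 33]  (not all equal)
t=8: [32, 32, 31, 31, 31, 32, 31, 31, 31, 31, 32, 32, 32, 32, 32, 32, 32, 31, 31, 31, 32, 32, 31, 31, 31]  (not all equal)
t=9: [32, 32, 32, 33, 33, 32, 32, 32, 32, 32, 32, 32, 32, 32, 32, 32, 32, 32, 32, 32, 32, 32, 32, 33, 33]  (not all equal)
t=10: [32, 32, 31, 31, 31, 32, 32, 32, 31, 31, 32, 32, 32, 32, 32, 32, 32, 32, 31, 31, 32, 32, 31, 31, 31]  (not all equal)
t=11: [32, 32, 32, 33, 33, 32, 32, 32, 32, 32, 32, 32, 32, 32, 32, 32, 32, 32, 32, 32, 32, 32, 32, 33, 33]  (not all equal)

Answer: never
Key observation: The state at step 9 reappears at step 11 — the system is in a cycle of period 2 from step 9 on.  No step 0..11 is synchronized, and the cycle repeats forever, so no step up to 80 (or ever) has all patches equal.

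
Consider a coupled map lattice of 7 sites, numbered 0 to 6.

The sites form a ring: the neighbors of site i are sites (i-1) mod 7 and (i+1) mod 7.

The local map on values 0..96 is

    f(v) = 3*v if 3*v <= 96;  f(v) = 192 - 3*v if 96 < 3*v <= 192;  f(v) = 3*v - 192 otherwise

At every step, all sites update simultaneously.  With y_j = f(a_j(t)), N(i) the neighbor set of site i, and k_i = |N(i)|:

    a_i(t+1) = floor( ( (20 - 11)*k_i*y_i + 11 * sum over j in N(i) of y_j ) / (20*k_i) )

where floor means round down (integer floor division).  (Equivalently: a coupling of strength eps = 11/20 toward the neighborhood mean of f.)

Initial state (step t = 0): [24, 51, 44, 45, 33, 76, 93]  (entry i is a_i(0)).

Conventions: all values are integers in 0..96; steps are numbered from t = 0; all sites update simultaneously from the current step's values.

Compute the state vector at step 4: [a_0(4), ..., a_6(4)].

Answer: [48, 22, 23, 48, 67, 74, 68]

Derivation:
t=0: [24, 51, 44, 45, 33, 76, 93]
t=1: [67, 53, 53, 67, 67, 65, 68]
t=2: [16, 26, 26, 15, 7, 7, 8]
t=3: [49, 69, 68, 47, 27, 21, 29]
t=4: [48, 22, 23, 48, 67, 74, 68]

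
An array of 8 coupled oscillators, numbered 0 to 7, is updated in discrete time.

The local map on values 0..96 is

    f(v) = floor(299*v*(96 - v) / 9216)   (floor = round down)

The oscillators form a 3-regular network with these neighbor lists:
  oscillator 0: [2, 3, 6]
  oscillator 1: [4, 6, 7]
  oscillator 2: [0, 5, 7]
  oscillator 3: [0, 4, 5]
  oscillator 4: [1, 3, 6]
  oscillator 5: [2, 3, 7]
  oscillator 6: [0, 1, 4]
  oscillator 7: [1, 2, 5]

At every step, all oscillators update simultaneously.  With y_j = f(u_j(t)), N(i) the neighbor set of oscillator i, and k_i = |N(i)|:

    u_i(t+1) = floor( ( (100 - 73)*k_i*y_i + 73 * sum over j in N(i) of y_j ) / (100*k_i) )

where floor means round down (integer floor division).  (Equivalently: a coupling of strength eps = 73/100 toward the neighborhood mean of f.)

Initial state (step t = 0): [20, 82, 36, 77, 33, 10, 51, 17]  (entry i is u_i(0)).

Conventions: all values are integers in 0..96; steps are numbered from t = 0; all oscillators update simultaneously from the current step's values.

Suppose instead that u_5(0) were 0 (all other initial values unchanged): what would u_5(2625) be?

Answer: u_5(2625) = 56
Key observation: The state at step 4, [72, 72, 72, 72, 72, 72, 72, 72], reappears at step 6: the system is in a cycle of period 2 from step 4 on.  Therefore the state at step 2625 equals the state at step 4 + ((2625 - 4) mod 2) = 5, which is [56, 56, 56, 56, 56, 56, 56, 56].

Derivation:
t=0: [20, 82, 36, 77, 33, 0, 51, 17]
t=1: [59, 54, 41, 40, 56, 38, 57, 37]
t=2: [71, 71, 71, 71, 72, 71, 71, 71]
t=3: [57, 56, 57, 56, 56, 57, 56, 57]
t=4: [72, 72, 72, 72, 72, 72, 72, 72]
t=5: [56, 56, 56, 56, 56, 56, 56, 56]
t=6: [72, 72, 72, 72, 72, 72, 72, 72]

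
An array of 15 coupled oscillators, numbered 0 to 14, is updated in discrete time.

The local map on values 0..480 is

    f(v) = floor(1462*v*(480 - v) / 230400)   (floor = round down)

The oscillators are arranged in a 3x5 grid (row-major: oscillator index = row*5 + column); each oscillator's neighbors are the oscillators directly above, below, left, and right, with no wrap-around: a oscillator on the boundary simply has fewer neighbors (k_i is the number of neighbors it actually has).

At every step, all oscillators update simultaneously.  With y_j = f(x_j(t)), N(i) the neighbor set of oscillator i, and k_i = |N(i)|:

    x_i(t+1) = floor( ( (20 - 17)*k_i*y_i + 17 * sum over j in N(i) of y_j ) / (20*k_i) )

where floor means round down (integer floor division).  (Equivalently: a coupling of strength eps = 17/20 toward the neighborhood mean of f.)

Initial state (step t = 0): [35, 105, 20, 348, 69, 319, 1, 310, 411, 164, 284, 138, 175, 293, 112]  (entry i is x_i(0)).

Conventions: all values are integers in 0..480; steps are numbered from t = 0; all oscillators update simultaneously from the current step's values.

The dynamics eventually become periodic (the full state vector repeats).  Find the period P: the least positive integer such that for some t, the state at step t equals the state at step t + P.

Simulating step by step:
t=0: [35, 105, 20, 348, 69, 319, 1, 310, 411, 164, 284, 138, 175, 293, 112]
t=1: [258, 82, 256, 161, 289, 177, 256, 172, 303, 224, 318, 241, 328, 272, 326]
t=2: [286, 339, 300, 347, 344, 349, 319, 344, 344, 340, 348, 339, 347, 329, 354]
t=3: [304, 334, 303, 308, 296, 317, 302, 311, 300, 293, 295, 302, 302, 294, 304]
t=4: [321, 335, 328, 341, 342, 339, 329, 339, 340, 342, 335, 342, 340, 341, 345]
t=5: [308, 316, 305, 304, 299, 313, 305, 307, 300, 298, 302, 306, 300, 299, 298]
t=6: [330, 335, 335, 340, 341, 337, 333, 339, 340, 343, 335, 339, 339, 342, 343]
t=7: [307, 310, 304, 303, 300, 309, 305, 305, 300, 299, 304, 306, 301, 300, 298]
t=8: [334, 337, 337, 340, 341, 337, 336, 339, 340, 342, 336, 338, 339, 342, 342]
t=9: [305, 306, 303, 302, 300, 307, 304, 304, 300, 300, 304, 305, 302, 300, 299]
t=10: [337, 338, 339, 341, 341, 338, 337, 340, 341, 342, 337, 339, 339, 342, 342]
t=11: [304, 304, 302, 300, 299, 304, 303, 302, 300, 299, 303, 304, 301, 300, 299]
t=12: [339, 339, 340, 342, 342, 339, 339, 341, 342, 342, 339, 340, 340, 342, 342]
t=13: [303, 302, 300, 299, 299, 303, 302, 301, 299, 299, 302, 302, 300, 299, 299]
t=14: [340, 341, 341, 342, 343, 340, 340, 341, 342, 343, 340, 341, 341, 342, 343]
t=15: [301, 301, 299, 299, 298, 302, 300, 300, 299, 298, 301, 301, 299, 299, 298]
t=16: [341, 341, 342, 343, 343, 341, 341, 342, 343, 343, 341, 341, 342, 343, 343]
t=17: [300, 299, 299, 298, 298, 300, 299, 299, 298, 298, 300, 299, 299, 298, 298]
t=18: [342, 342, 343, 343, 344, 342, 342, 343, 343, 344, 342, 342, 343, 343, 344]
t=19: [299, 298, 298, 297, 296, 299, 298, 298, 297, 296, 299, 298, 298, 297, 296]
t=20: [343, 343, 344, 344, 344, 343, 343, 344, 344, 344, 343, 343, 344, 344, 344]
t=21: [298, 297, 296, 296, 296, 298, 297, 296, 296, 296, 298, 297, 296, 296, 296]
t=22: [344, 344, 344, 345, 345, 344, 344, 344, 345, 345, 344, 344, 344, 345, 345]
t=23: [296, 296, 295, 295, 295, 296, 296, 295, 295, 295, 296, 296, 295, 295, 295]
t=24: [345, 345, 345, 346, 346, 345, 345, 345, 346, 346, 345, 345, 345, 346, 346]
t=25: [295, 295, 294, 294, 294, 295, 295, 294, 294, 294, 295, 295, 294, 294, 294]
t=26: [346, 346, 346, 346, 346, 346, 346, 346, 346, 346, 346, 346, 346, 346, 346]
t=27: [294, 294, 294, 294, 294, 294, 294, 294, 294, 294, 294, 294, 294, 294, 294]
t=28: [346, 346, 346, 346, 346, 346, 346, 346, 346, 346, 346, 346, 346, 346, 346]

Answer: 2
Key observation: The state at step 26, [346, 346, 346, 346, 346, 346, 346, 346, 346, 346, 346, 346, 346, 346, 346], reappears at step 28 — and no state repeats earlier — so the cycle the system enters has period 2.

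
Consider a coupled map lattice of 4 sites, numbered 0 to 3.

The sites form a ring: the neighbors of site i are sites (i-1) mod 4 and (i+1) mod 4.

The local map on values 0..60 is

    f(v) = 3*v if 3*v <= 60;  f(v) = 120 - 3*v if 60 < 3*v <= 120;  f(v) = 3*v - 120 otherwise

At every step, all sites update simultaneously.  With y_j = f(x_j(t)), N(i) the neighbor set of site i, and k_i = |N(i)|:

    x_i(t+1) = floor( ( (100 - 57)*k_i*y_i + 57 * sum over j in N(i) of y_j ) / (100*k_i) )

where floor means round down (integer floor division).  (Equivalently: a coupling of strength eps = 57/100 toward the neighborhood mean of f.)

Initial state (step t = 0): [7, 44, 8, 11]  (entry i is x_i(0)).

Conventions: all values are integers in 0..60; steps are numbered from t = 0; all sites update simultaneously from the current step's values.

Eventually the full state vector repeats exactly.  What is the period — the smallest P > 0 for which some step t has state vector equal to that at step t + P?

Answer: 4
Key observation: The state at step 10, [6, 6, 6, 6], reappears at step 14 — and no state repeats earlier — so the cycle the system enters has period 4.

Derivation:
t=0: [7, 44, 8, 11]
t=1: [21, 17, 23, 27]
t=2: [50, 52, 47, 47]
t=3: [29, 30, 25, 23]
t=4: [37, 35, 42, 44]
t=5: [11, 10, 10, 9]
t=6: [30, 30, 29, 29]
t=7: [30, 30, 32, 32]
t=8: [28, 28, 25, 25]
t=9: [38, 38, 42, 42]
t=10: [6, 6, 6, 6]
t=11: [18, 18, 18, 18]
t=12: [54, 54, 54, 54]
t=13: [42, 42, 42, 42]
t=14: [6, 6, 6, 6]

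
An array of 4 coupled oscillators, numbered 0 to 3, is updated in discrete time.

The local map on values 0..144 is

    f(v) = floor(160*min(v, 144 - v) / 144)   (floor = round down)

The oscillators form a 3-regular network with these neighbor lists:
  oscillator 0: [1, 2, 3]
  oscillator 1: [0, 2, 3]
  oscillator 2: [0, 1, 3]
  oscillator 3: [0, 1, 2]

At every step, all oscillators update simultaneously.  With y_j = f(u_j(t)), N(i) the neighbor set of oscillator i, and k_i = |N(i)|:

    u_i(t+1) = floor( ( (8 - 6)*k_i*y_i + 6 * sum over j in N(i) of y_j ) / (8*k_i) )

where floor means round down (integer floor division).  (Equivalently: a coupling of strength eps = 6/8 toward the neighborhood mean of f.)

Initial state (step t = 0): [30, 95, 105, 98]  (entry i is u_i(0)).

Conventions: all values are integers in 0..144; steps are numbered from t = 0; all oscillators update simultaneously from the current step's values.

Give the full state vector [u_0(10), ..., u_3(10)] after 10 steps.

Answer: [74, 74, 74, 74]

Derivation:
t=0: [30, 95, 105, 98]
t=1: [45, 45, 45, 45]
t=2: [50, 50, 50, 50]
t=3: [55, 55, 55, 55]
t=4: [61, 61, 61, 61]
t=5: [67, 67, 67, 67]
t=6: [74, 74, 74, 74]
t=7: [77, 77, 77, 77]
t=8: [74, 74, 74, 74]
t=9: [77, 77, 77, 77]
t=10: [74, 74, 74, 74]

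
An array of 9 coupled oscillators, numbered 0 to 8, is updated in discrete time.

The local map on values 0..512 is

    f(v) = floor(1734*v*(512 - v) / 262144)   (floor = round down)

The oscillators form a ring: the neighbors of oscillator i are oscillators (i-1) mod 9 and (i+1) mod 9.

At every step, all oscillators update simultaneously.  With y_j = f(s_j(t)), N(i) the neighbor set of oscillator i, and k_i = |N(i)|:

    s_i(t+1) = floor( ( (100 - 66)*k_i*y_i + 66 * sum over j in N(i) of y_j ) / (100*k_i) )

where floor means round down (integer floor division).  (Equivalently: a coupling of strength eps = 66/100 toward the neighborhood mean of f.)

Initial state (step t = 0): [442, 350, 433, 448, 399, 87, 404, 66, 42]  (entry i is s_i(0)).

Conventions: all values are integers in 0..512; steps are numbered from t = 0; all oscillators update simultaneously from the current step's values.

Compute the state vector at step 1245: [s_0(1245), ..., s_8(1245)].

Simulating step by step:
t=0: [442, 350, 433, 448, 399, 87, 404, 66, 42]
t=1: [236, 269, 262, 237, 244, 276, 242, 203, 175]
t=2: [417, 431, 432, 431, 431, 431, 425, 412, 411]
t=3: [255, 239, 229, 229, 230, 234, 248, 263, 269]
t=4: [432, 430, 428, 428, 429, 430, 432, 432, 432]
t=5: [229, 232, 235, 236, 235, 232, 229, 228, 228]
t=6: [428, 429, 429, 430, 429, 429, 428, 428, 428]
t=7: [236, 235, 234, 234, 234, 235, 236, 237, 237]
t=8: [430, 430, 430, 430, 430, 430, 430, 430, 430]
t=9: [233, 233, 233, 233, 233, 233, 233, 233, 233]
t=10: [430, 430, 430, 430, 430, 430, 430, 430, 430]

Answer: [233, 233, 233, 233, 233, 233, 233, 233, 233]
Key observation: The state at step 8, [430, 430, 430, 430, 430, 430, 430, 430, 430], reappears at step 10: the system is in a cycle of period 2 from step 8 on.  Therefore the state at step 1245 equals the state at step 8 + ((1245 - 8) mod 2) = 9, which is [233, 233, 233, 233, 233, 233, 233, 233, 233].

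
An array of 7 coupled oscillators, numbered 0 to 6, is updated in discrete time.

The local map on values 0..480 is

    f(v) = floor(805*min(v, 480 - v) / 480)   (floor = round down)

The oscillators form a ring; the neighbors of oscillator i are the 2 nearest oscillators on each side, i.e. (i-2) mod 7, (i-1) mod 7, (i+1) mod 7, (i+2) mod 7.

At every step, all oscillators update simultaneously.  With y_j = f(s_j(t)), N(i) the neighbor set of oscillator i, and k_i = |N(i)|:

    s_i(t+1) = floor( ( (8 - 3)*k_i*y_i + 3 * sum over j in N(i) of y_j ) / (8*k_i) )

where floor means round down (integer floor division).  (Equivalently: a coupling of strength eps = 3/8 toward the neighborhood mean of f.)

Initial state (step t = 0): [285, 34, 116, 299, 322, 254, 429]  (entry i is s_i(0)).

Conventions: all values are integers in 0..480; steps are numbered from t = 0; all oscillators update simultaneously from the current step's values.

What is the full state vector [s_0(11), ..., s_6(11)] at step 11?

Answer: [261, 263, 191, 184, 187, 209, 280]

Derivation:
t=0: [285, 34, 116, 299, 322, 254, 429]
t=1: [271, 120, 210, 273, 255, 328, 149]
t=2: [317, 247, 339, 327, 348, 282, 266]
t=3: [294, 349, 254, 270, 248, 311, 337]
t=4: [299, 256, 356, 339, 360, 297, 262]
t=5: [306, 338, 233, 249, 230, 294, 339]
t=6: [292, 271, 365, 366, 364, 316, 262]
t=7: [307, 318, 218, 214, 217, 271, 334]
t=8: [296, 287, 348, 350, 350, 336, 271]
t=9: [298, 304, 238, 230, 232, 253, 320]
t=10: [316, 311, 378, 377, 377, 363, 295]
t=11: [261, 263, 191, 184, 187, 209, 280]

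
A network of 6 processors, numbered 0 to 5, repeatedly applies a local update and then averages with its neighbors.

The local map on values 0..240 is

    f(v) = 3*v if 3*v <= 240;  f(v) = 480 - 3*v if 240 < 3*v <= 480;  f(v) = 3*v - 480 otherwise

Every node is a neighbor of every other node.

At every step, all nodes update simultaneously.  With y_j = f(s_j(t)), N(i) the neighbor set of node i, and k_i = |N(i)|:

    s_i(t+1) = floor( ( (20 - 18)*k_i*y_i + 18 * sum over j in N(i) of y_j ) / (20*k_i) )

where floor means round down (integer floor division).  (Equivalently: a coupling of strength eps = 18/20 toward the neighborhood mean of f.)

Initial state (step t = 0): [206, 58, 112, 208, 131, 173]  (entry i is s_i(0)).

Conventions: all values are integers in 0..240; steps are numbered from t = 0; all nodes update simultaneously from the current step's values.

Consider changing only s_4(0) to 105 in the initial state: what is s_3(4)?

Simulating step by step:
t=0: [206, 58, 112, 208, 105, 173]
t=1: [133, 130, 133, 133, 131, 141]
t=2: [79, 78, 79, 79, 78, 81]
t=3: [235, 236, 235, 235, 236, 235]
t=4: [226, 225, 226, 226, 225, 226]

Answer: s_3(4) = 226
Key observation: This trace re-runs the system from the modified initial state.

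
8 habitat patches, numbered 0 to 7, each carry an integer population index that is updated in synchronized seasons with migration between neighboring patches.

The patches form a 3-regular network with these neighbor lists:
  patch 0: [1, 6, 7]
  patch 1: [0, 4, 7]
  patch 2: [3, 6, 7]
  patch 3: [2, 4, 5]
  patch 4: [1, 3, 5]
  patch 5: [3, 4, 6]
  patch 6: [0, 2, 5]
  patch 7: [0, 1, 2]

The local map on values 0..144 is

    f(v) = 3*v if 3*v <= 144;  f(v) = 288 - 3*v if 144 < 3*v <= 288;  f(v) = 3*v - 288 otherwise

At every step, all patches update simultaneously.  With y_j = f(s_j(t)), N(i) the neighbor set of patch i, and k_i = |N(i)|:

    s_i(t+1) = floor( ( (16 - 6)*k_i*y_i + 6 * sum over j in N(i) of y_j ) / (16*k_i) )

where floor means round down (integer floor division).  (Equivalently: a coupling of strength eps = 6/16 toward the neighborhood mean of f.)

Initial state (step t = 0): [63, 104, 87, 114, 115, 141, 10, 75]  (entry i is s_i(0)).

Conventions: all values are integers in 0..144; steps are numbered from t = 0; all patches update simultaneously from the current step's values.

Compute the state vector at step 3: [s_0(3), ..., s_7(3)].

Answer: [37, 41, 33, 27, 27, 84, 45, 36]

Derivation:
t=0: [63, 104, 87, 114, 115, 141, 10, 75]
t=1: [76, 42, 35, 61, 62, 102, 51, 58]
t=2: [84, 113, 109, 93, 94, 54, 107, 107]
t=3: [37, 41, 33, 27, 27, 84, 45, 36]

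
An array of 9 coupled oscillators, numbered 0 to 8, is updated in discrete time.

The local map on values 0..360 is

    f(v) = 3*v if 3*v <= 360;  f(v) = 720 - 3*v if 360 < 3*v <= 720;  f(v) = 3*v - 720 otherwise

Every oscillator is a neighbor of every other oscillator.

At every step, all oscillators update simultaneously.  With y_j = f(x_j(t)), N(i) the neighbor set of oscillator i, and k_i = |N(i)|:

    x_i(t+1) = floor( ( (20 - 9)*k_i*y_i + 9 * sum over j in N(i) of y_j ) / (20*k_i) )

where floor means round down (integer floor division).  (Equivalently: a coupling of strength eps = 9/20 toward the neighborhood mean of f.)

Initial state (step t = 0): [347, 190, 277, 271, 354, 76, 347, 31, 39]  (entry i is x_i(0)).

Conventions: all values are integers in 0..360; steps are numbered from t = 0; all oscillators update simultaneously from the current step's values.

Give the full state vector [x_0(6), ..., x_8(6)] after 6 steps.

Simulating step by step:
t=0: [347, 190, 277, 271, 354, 76, 347, 31, 39]
t=1: [258, 173, 154, 145, 268, 212, 258, 145, 157]
t=2: [114, 186, 214, 228, 128, 128, 114, 228, 210]
t=3: [267, 178, 137, 116, 264, 264, 267, 116, 143]
t=4: [140, 192, 253, 272, 136, 136, 140, 272, 244]
t=5: [238, 161, 109, 138, 244, 244, 238, 138, 96]
t=6: [87, 201, 245, 235, 90, 90, 87, 235, 226]

Answer: [87, 201, 245, 235, 90, 90, 87, 235, 226]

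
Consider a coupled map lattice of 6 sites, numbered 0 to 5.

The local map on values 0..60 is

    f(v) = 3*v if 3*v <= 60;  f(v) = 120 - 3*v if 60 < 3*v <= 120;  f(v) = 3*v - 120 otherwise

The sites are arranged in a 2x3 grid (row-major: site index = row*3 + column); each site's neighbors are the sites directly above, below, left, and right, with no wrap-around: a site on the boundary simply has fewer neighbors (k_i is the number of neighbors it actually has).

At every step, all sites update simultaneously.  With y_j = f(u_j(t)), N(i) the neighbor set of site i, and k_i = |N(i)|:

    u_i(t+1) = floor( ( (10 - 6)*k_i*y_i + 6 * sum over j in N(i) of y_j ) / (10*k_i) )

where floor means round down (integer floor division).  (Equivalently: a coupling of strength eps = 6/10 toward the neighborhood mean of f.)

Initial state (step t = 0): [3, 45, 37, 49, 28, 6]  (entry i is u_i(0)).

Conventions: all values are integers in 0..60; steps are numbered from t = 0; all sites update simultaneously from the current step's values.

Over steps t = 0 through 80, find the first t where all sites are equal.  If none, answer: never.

Simulating step by step:
t=0: [3, 45, 37, 49, 28, 6]  (not all equal)
t=1: [16, 16, 13, 24, 26, 20]  (not all equal)
t=2: [48, 45, 48, 46, 48, 48]  (not all equal)
t=3: [19, 20, 21, 21, 21, 24]  (not all equal)
t=4: [57, 58, 55, 57, 55, 53]  (not all equal)
t=5: [51, 49, 45, 49, 46, 42]  (not all equal)
t=6: [29, 24, 15, 26, 19, 12]  (not all equal)
t=7: [40, 46, 43, 43, 48, 45]  (not all equal)
t=8: [8, 13, 13, 10, 18, 15]  (not all equal)
t=9: [30, 39, 40, 35, 44, 45]  (not all equal)
t=10: [17, 9, 5, 18, 11, 9]  (not all equal)
t=11: [44, 30, 22, 46, 34, 25]  (not all equal)
t=12: [19, 28, 44, 16, 25, 39]  (not all equal)
t=13: [48, 37, 16, 49, 35, 18]  (not all equal)
t=14: [20, 21, 38, 22, 24, 40]  (not all equal)
t=15: [57, 45, 19, 54, 41, 16]  (not all equal)
t=16: [37, 28, 41, 33, 22, 37]  (not all equal)
t=17: [20, 27, 14, 27, 34, 20]  (not all equal)
t=18: [47, 39, 46, 39, 34, 42]  (not all equal)
t=19: [10, 12, 9, 12, 9, 13]  (not all equal)
t=20: [33, 31, 33, 31, 33, 31]  (not all equal)
t=21: [24, 23, 24, 23, 24, 23]  (not all equal)
t=22: [49, 49, 49, 49, 49, 49]  (all equal)

Answer: 22
Key observation: Synchronization is absorbing here: once all sites are equal they stay equal, and step 22 is the first all-equal step.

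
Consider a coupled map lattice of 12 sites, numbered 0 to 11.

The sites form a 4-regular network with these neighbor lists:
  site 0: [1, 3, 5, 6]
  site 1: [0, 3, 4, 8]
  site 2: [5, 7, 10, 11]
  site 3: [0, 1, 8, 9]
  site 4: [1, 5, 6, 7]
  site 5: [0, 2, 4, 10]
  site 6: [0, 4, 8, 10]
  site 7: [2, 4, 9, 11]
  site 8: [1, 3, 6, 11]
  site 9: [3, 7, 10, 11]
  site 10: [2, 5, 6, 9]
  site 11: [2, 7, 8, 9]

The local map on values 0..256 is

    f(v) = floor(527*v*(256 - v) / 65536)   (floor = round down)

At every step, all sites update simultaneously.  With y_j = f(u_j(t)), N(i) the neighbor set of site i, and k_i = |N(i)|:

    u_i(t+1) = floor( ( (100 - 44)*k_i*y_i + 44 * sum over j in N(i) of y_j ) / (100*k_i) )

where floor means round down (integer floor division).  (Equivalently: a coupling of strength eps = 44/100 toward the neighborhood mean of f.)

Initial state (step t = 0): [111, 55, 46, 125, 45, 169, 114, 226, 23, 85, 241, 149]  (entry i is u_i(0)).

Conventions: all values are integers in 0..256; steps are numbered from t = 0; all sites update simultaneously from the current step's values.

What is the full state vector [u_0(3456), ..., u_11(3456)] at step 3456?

Simulating step by step:
t=0: [111, 55, 46, 125, 45, 169, 114, 226, 23, 85, 241, 149]
t=1: [123, 90, 79, 114, 85, 100, 103, 73, 76, 102, 64, 103]
t=2: [128, 120, 112, 126, 117, 120, 120, 112, 116, 121, 108, 120]
t=3: [131, 130, 129, 130, 130, 130, 130, 129, 130, 130, 129, 130]
t=4: [131, 131, 131, 131, 131, 131, 131, 131, 131, 131, 131, 131]
t=5: [131, 131, 131, 131, 131, 131, 131, 131, 131, 131, 131, 131]

Answer: [131, 131, 131, 131, 131, 131, 131, 131, 131, 131, 131, 131]
Key observation: The state at step 4, [131, 131, 131, 131, 131, 131, 131, 131, 131, 131, 131, 131], reappears at step 5: the system is in a cycle of period 1 from step 4 on.  Therefore the state at step 3456 equals the state at step 4 + ((3456 - 4) mod 1) = 4, which is [131, 131, 131, 131, 131, 131, 131, 131, 131, 131, 131, 131].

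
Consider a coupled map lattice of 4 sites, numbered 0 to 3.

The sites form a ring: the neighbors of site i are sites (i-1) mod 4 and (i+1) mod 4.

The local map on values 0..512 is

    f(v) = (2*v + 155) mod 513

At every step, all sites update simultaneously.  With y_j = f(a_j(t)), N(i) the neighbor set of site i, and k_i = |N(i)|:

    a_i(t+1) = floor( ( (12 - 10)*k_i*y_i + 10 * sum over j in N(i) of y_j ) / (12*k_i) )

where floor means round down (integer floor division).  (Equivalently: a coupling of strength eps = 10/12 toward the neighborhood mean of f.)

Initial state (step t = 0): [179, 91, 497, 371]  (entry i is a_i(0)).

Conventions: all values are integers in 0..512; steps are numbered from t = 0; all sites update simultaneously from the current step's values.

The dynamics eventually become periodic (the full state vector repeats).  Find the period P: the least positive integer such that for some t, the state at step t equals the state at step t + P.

Simulating step by step:
t=0: [179, 91, 497, 371]
t=1: [300, 107, 320, 115]
t=2: [354, 279, 361, 282]
t=3: [227, 330, 229, 331]
t=4: [268, 132, 269, 132]
t=5: [378, 219, 379, 219]
t=6: [133, 345, 133, 345]
t=7: [346, 406, 346, 406]
t=8: [434, 354, 434, 354]
t=9: [376, 483, 376, 483]
t=10: [144, 344, 144, 344]
t=11: [348, 424, 348, 424]
t=12: [464, 363, 464, 363]
t=13: [316, 108, 316, 108]
t=14: [354, 290, 354, 290]
t=15: [243, 328, 243, 328]
t=16: [269, 156, 269, 156]
t=17: [419, 227, 419, 227]
t=18: [160, 416, 160, 416]
t=19: [474, 474, 474, 474]
t=20: [77, 77, 77, 77]
t=21: [309, 309, 309, 309]
t=22: [260, 260, 260, 260]
t=23: [162, 162, 162, 162]
t=24: [479, 479, 479, 479]
t=25: [87, 87, 87, 87]
t=26: [329, 329, 329, 329]
t=27: [300, 300, 300, 300]
t=28: [242, 242, 242, 242]
t=29: [126, 126, 126, 126]
t=30: [407, 407, 407, 407]
t=31: [456, 456, 456, 456]
t=32: [41, 41, 41, 41]
t=33: [237, 237, 237, 237]
t=34: [116, 116, 116, 116]
t=35: [387, 387, 387, 387]
t=36: [416, 416, 416, 416]
t=37: [474, 474, 474, 474]

Answer: 18
Key observation: The state at step 19, [474, 474, 474, 474], reappears at step 37 — and no state repeats earlier — so the cycle the system enters has period 18.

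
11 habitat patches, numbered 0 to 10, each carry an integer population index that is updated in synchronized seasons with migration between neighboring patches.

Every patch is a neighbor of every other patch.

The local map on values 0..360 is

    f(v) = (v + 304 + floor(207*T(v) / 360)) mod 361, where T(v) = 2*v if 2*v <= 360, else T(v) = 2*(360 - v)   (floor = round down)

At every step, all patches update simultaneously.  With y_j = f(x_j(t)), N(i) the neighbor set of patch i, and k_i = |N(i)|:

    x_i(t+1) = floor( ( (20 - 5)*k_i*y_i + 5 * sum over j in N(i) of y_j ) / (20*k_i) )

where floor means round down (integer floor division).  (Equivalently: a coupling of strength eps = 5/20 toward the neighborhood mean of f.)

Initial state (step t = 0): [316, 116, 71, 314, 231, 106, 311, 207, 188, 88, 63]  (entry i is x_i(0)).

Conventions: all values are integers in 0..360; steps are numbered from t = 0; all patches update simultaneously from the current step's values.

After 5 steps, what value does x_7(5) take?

Simulating step by step:
t=0: [316, 116, 71, 314, 231, 106, 311, 207, 188, 88, 63]
t=1: [288, 203, 133, 288, 297, 187, 289, 299, 302, 159, 120]
t=2: [307, 317, 246, 307, 307, 318, 307, 307, 306, 286, 226]
t=3: [310, 309, 317, 310, 310, 309, 310, 310, 311, 313, 320]
t=4: [309, 309, 309, 309, 309, 309, 309, 309, 309, 309, 309]
t=5: [310, 310, 310, 310, 310, 310, 310, 310, 310, 310, 310]

Answer: x_7(5) = 310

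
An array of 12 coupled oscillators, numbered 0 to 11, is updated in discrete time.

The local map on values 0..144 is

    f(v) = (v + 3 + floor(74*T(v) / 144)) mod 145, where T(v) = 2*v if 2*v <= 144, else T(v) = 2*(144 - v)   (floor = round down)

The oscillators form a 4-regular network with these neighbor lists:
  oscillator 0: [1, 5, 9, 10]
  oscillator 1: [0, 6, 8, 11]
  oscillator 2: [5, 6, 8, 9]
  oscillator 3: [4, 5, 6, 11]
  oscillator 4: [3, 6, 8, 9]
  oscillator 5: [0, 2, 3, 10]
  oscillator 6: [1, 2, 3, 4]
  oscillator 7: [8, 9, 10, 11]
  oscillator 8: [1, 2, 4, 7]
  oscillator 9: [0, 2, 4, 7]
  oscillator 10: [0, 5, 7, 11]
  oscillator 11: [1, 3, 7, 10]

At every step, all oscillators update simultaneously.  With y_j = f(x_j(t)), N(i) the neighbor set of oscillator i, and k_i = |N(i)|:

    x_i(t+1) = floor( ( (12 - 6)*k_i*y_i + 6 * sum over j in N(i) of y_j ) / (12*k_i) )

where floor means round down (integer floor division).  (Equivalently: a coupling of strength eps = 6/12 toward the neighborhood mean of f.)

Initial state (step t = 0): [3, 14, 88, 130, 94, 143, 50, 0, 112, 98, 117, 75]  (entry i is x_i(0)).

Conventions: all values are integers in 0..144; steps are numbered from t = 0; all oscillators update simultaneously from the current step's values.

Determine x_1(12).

Answer: x_1(12) = 45

Derivation:
t=0: [3, 14, 88, 130, 94, 143, 50, 0, 112, 98, 117, 75]
t=1: [9, 30, 15, 15, 15, 3, 56, 2, 6, 3, 3, 6]
t=2: [21, 52, 35, 38, 38, 16, 78, 9, 24, 16, 11, 21]
t=3: [47, 72, 52, 60, 61, 45, 44, 30, 60, 44, 30, 51]
t=4: [80, 54, 104, 114, 117, 96, 91, 79, 99, 95, 76, 84]
t=5: [16, 57, 3, 2, 2, 2, 16, 3, 16, 2, 3, 16]
t=6: [35, 76, 15, 14, 14, 11, 35, 15, 35, 11, 15, 35]
t=7: [47, 38, 41, 40, 40, 33, 48, 42, 49, 33, 42, 49]
t=8: [87, 90, 85, 86, 86, 79, 91, 89, 93, 79, 88, 93]
t=9: [3, 3, 3, 3, 3, 3, 3, 3, 3, 3, 3, 3]
t=10: [9, 9, 9, 9, 9, 9, 9, 9, 9, 9, 9, 9]
t=11: [21, 21, 21, 21, 21, 21, 21, 21, 21, 21, 21, 21]
t=12: [45, 45, 45, 45, 45, 45, 45, 45, 45, 45, 45, 45]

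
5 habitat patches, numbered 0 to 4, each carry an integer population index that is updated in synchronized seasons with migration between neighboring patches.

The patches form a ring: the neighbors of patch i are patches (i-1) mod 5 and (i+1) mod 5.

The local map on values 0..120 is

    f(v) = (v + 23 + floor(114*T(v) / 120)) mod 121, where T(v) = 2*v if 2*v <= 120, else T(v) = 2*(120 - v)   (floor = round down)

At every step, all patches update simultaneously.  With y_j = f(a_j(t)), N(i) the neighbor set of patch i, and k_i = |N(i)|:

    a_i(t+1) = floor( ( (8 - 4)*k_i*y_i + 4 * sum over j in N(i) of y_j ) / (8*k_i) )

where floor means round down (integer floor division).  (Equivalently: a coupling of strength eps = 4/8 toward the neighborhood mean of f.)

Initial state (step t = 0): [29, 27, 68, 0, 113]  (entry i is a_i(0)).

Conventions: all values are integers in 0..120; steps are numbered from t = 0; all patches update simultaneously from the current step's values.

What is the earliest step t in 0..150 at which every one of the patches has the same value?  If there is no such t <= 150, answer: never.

Answer: 11
Key observation: Synchronization is absorbing here: once all patches are equal they stay equal, and step 11 is the first all-equal step.

Derivation:
t=0: [29, 27, 68, 0, 113]  (not all equal)
t=1: [85, 94, 65, 35, 46]  (not all equal)
t=2: [46, 53, 47, 28, 31]  (not all equal)
t=3: [59, 45, 58, 89, 90]  (not all equal)
t=4: [56, 51, 55, 54, 55]  (not all equal)
t=5: [59, 55, 57, 59, 61]  (not all equal)
t=6: [70, 65, 67, 72, 74]  (not all equal)
t=7: [67, 69, 68, 65, 64]  (not all equal)
t=8: [69, 67, 68, 70, 71]  (not all equal)
t=9: [67, 68, 68, 67, 66]  (not all equal)
t=10: [69, 68, 68, 69, 69]  (not all equal)
t=11: [67, 67, 67, 67, 67]  (all equal)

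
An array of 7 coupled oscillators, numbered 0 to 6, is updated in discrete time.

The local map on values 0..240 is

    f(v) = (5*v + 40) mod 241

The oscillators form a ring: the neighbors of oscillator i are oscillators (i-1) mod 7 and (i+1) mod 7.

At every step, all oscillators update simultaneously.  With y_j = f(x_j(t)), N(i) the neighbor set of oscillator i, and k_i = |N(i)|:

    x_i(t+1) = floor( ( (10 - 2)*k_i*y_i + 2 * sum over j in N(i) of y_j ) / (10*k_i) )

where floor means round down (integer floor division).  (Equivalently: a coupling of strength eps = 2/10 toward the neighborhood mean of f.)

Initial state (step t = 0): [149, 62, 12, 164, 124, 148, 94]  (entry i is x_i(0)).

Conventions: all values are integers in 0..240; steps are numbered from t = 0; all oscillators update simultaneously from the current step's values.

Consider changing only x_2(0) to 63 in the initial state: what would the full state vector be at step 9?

Answer: [160, 76, 99, 160, 199, 210, 104]
Key observation: This trace re-runs the system from the modified initial state.

Derivation:
t=0: [149, 62, 63, 164, 124, 148, 94]
t=1: [63, 104, 115, 138, 161, 66, 34]
t=2: [120, 87, 114, 31, 111, 136, 192]
t=3: [153, 215, 145, 180, 133, 205, 68]
t=4: [94, 133, 70, 200, 210, 117, 129]
t=5: [65, 196, 149, 88, 122, 147, 179]
t=6: [126, 63, 79, 214, 163, 79, 187]
t=7: [162, 129, 181, 149, 139, 169, 47]
t=8: [125, 197, 204, 73, 32, 134, 56]
t=9: [160, 76, 99, 160, 199, 210, 104]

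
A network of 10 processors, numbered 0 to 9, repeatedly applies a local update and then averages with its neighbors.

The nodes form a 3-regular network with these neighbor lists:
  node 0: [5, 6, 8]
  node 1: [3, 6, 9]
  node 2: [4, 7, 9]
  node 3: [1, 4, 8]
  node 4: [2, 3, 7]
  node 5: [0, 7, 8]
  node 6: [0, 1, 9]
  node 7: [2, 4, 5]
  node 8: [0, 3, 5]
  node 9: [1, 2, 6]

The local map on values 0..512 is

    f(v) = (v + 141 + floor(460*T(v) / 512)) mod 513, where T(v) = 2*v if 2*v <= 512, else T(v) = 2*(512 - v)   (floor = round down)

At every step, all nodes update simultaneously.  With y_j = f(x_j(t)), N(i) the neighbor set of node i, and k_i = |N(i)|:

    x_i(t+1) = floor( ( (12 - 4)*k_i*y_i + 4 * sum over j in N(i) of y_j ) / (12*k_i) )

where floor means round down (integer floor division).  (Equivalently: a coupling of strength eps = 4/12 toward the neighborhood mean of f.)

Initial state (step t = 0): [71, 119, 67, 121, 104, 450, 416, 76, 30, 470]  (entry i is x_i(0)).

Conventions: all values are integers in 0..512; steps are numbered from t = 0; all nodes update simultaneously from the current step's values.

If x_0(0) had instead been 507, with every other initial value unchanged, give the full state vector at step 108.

Simulating step by step:
t=0: [507, 119, 67, 121, 104, 450, 416, 76, 30, 470]
t=1: [165, 411, 325, 444, 416, 206, 231, 340, 239, 228]
t=2: [145, 228, 276, 210, 228, 209, 246, 263, 251, 263]
t=3: [117, 273, 323, 238, 274, 219, 281, 314, 271, 326]
t=4: [411, 320, 294, 305, 317, 281, 336, 293, 332, 296]
t=5: [245, 294, 311, 299, 300, 306, 278, 312, 282, 306]
t=6: [314, 313, 301, 310, 306, 306, 320, 300, 318, 307]
t=7: [297, 298, 307, 299, 304, 302, 295, 307, 296, 301]
t=8: [310, 309, 303, 309, 305, 307, 311, 303, 311, 308]
t=9: [300, 301, 305, 301, 304, 302, 300, 305, 300, 302]
t=10: [307, 307, 304, 307, 305, 306, 307, 304, 307, 306]
t=11: [303, 303, 304, 303, 304, 303, 303, 304, 303, 303]
t=12: [306, 306, 305, 305, 305, 305, 306, 305, 306, 305]
t=13: [304, 304, 304, 304, 304, 304, 304, 304, 304, 304]
t=14: [305, 305, 305, 305, 305, 305, 305, 305, 305, 305]
t=15: [304, 304, 304, 304, 304, 304, 304, 304, 304, 304]

Answer: [305, 305, 305, 305, 305, 305, 305, 305, 305, 305]
Key observation: The state at step 13, [304, 304, 304, 304, 304, 304, 304, 304, 304, 304], reappears at step 15: the system is in a cycle of period 2 from step 13 on.  Therefore the state at step 108 equals the state at step 13 + ((108 - 13) mod 2) = 14, which is [305, 305, 305, 305, 305, 305, 305, 305, 305, 305].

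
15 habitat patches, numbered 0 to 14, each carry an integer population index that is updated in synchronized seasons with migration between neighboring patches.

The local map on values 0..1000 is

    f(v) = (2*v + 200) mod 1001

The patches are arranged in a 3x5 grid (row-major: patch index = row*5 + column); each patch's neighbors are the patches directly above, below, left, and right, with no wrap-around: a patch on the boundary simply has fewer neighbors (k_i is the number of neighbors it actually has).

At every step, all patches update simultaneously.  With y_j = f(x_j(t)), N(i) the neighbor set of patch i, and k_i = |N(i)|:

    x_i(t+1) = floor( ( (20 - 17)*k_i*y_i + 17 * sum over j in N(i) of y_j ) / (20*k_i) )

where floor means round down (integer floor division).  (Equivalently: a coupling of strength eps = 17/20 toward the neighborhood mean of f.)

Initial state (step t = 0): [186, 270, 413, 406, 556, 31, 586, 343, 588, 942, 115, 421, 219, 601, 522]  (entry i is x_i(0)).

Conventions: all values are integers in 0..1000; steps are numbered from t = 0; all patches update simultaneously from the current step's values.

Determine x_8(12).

Answer: x_8(12) = 427

Derivation:
t=0: [186, 270, 413, 406, 556, 31, 586, 343, 588, 942, 115, 421, 219, 601, 522]
t=1: [511, 385, 467, 203, 86, 428, 465, 432, 349, 275, 193, 413, 471, 416, 241]
t=2: [468, 282, 484, 488, 632, 273, 255, 285, 442, 665, 121, 246, 54, 492, 434]
t=3: [662, 401, 509, 228, 368, 476, 738, 384, 364, 253, 677, 517, 512, 157, 312]
t=4: [143, 401, 492, 688, 719, 518, 388, 579, 743, 867, 246, 446, 519, 636, 642]
t=5: [173, 466, 291, 512, 736, 645, 291, 495, 599, 651, 242, 553, 295, 468, 669]
t=6: [345, 617, 271, 557, 408, 643, 354, 612, 282, 529, 440, 684, 296, 508, 350]
t=7: [523, 784, 442, 477, 244, 604, 541, 744, 371, 514, 458, 589, 460, 728, 335]
t=8: [535, 287, 467, 508, 264, 242, 517, 405, 507, 742, 350, 202, 504, 645, 505]
t=9: [660, 296, 302, 336, 490, 499, 475, 168, 328, 428, 682, 470, 343, 251, 529]
t=10: [498, 535, 743, 651, 420, 378, 375, 653, 588, 374, 227, 473, 523, 671, 360]
t=11: [549, 558, 464, 386, 621, 653, 540, 554, 586, 520, 566, 545, 374, 517, 770]
t=12: [393, 246, 470, 411, 580, 332, 342, 412, 427, 475, 387, 484, 377, 618, 311]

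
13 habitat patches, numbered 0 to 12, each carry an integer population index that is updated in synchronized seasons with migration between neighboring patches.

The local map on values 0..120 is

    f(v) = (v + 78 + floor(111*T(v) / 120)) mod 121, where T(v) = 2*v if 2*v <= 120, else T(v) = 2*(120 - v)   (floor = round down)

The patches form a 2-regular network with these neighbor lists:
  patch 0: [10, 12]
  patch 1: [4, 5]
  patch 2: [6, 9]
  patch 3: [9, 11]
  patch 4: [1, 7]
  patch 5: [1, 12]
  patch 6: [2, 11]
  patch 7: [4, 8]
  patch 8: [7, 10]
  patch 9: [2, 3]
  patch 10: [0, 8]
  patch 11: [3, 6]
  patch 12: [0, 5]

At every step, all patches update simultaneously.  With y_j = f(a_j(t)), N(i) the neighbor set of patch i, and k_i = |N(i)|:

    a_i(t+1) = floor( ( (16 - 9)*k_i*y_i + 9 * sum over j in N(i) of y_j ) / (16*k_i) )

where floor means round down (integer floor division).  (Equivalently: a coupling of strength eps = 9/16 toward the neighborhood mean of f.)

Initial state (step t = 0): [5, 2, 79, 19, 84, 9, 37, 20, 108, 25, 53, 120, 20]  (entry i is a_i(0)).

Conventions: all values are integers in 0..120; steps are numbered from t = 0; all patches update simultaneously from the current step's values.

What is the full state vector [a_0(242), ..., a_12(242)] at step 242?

Simulating step by step:
t=0: [5, 2, 79, 19, 84, 9, 37, 20, 108, 25, 53, 120, 20]
t=1: [74, 95, 73, 34, 74, 72, 80, 60, 72, 46, 97, 54, 60]
t=2: [79, 108, 106, 78, 80, 80, 112, 68, 80, 86, 107, 94, 68]
t=3: [73, 100, 91, 106, 73, 73, 88, 62, 73, 102, 100, 98, 62]
t=4: [78, 106, 99, 91, 78, 78, 100, 67, 78, 93, 106, 95, 67]
t=5: [74, 101, 95, 99, 74, 74, 95, 63, 74, 98, 101, 97, 63]
t=6: [78, 105, 97, 94, 78, 78, 97, 67, 78, 95, 105, 96, 67]
t=7: [74, 101, 96, 98, 74, 74, 96, 63, 74, 97, 101, 97, 63]
t=8: [78, 105, 96, 95, 78, 78, 96, 67, 78, 96, 105, 96, 67]
t=9: [74, 101, 97, 97, 74, 74, 97, 63, 74, 97, 101, 97, 63]
t=10: [78, 105, 96, 96, 78, 78, 96, 67, 78, 96, 105, 96, 67]
t=11: [74, 101, 97, 97, 74, 74, 97, 63, 74, 97, 101, 97, 63]

Answer: [78, 105, 96, 96, 78, 78, 96, 67, 78, 96, 105, 96, 67]
Key observation: The state at step 9, [74, 101, 97, 97, 74, 74, 97, 63, 74, 97, 101, 97, 63], reappears at step 11: the system is in a cycle of period 2 from step 9 on.  Therefore the state at step 242 equals the state at step 9 + ((242 - 9) mod 2) = 10, which is [78, 105, 96, 96, 78, 78, 96, 67, 78, 96, 105, 96, 67].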